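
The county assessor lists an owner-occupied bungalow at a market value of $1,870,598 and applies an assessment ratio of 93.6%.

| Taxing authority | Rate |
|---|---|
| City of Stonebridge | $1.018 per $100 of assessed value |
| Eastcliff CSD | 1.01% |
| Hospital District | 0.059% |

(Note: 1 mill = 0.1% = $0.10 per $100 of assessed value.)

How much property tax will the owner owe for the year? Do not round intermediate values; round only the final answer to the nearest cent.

Assessed value = $1,870,598 × 0.936 = $1,750,879.728
City of Stonebridge: $1,750,879.728 × 0.01018 = $17,823.95563104
Eastcliff CSD: $1,750,879.728 × 0.0101 = $17,683.8852528
Hospital District: $1,750,879.728 × 0.00059 = $1,033.01903952
Total = $36,540.85992336

$36,540.86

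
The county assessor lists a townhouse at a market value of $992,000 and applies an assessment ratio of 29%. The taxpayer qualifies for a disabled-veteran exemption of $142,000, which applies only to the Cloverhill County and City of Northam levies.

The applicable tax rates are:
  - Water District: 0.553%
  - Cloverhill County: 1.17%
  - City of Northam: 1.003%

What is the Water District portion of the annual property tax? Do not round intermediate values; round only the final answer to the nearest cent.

Assessed value = $992,000 × 0.29 = $287,680
Water District taxable value = $287,680 (exemption does not apply)
Water District levy = $287,680 × 0.00553 = $1,590.8704

$1,590.87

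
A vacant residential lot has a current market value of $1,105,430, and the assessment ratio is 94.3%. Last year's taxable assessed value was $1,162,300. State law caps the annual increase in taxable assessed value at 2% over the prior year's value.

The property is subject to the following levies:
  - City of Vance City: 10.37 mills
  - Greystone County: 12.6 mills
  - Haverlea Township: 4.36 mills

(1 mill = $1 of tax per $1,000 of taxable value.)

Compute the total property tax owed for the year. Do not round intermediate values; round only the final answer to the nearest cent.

$28,489.35

Uncapped assessed value = $1,105,430 × 0.943 = $1,042,420.49
Cap limit = $1,162,300 × 1.02 = $1,185,546
Taxable assessed value = min($1,042,420.49, $1,185,546) = $1,042,420.49 (cap does not bind)
City of Vance City: $1,042,420.49 × 0.01037 = $10,809.9004813
Greystone County: $1,042,420.49 × 0.0126 = $13,134.498174
Haverlea Township: $1,042,420.49 × 0.00436 = $4,544.9533364
Total = $28,489.3519917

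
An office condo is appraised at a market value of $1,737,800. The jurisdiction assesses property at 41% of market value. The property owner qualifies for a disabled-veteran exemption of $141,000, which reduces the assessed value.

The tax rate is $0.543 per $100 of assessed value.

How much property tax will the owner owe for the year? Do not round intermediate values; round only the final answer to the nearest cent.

$3,103.23

Assessed value = $1,737,800 × 0.41 = $712,498
Taxable value = $712,498 − $141,000 = $571,498
Tax = $571,498 × 0.00543 = $3,103.23414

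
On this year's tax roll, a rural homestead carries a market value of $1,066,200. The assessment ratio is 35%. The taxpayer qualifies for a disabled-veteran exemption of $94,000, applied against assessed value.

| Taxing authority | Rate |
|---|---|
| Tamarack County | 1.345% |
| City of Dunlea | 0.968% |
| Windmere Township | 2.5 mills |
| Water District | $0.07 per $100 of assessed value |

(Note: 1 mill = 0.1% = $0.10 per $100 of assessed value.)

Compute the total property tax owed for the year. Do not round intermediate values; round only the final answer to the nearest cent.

Assessed value = $1,066,200 × 0.35 = $373,170
Taxable value = $373,170 − $94,000 = $279,170
Tamarack County: $279,170 × 0.01345 = $3,754.8365
City of Dunlea: $279,170 × 0.00968 = $2,702.3656
Windmere Township: $279,170 × 0.0025 = $697.925
Water District: $279,170 × 0.0007 = $195.419
Total = $7,350.5461

$7,350.55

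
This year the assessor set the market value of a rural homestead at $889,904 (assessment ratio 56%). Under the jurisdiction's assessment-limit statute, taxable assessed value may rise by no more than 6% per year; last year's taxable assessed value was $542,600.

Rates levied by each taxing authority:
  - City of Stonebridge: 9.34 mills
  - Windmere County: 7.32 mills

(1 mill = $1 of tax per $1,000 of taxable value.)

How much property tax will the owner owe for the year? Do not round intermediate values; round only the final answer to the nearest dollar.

Uncapped assessed value = $889,904 × 0.56 = $498,346.24
Cap limit = $542,600 × 1.06 = $575,156
Taxable assessed value = min($498,346.24, $575,156) = $498,346.24 (cap does not bind)
City of Stonebridge: $498,346.24 × 0.00934 = $4,654.5538816
Windmere County: $498,346.24 × 0.00732 = $3,647.8944768
Total = $8,302.4483584

$8,302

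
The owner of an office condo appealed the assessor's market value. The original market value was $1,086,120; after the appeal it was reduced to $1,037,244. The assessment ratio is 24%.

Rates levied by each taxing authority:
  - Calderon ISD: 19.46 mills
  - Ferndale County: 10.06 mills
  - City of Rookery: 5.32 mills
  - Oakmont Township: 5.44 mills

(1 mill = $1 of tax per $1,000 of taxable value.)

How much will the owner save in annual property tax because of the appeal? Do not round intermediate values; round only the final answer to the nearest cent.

$472.49

Old assessed value = $1,086,120 × 0.24 = $260,668.8
New assessed value = $1,037,244 × 0.24 = $248,938.56
Combined rate = 0.01946 + 0.01006 + 0.00532 + 0.00544 = 0.04028
Old tax = $260,668.8 × 0.04028 = $10,499.739264
New tax = $248,938.56 × 0.04028 = $10,027.2451968
Reduction = $10,499.739264 − $10,027.2451968 = $472.4940672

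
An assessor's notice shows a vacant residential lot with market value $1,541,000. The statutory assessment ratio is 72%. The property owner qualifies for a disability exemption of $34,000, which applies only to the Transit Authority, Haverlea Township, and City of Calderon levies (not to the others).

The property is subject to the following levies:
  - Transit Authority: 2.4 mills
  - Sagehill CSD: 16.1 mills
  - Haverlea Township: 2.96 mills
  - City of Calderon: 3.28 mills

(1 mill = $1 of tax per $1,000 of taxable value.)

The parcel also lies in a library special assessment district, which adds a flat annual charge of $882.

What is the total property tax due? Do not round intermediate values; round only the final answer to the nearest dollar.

$28,038

Assessed value = $1,541,000 × 0.72 = $1,109,520
Transit Authority: ($1,109,520 − $34,000) × 0.0024 = $1,075,520 × 0.0024 = $2,581.248
Sagehill CSD: $1,109,520 × 0.0161 = $17,863.272
Haverlea Township: ($1,109,520 − $34,000) × 0.00296 = $1,075,520 × 0.00296 = $3,183.5392
City of Calderon: ($1,109,520 − $34,000) × 0.00328 = $1,075,520 × 0.00328 = $3,527.7056
Levies subtotal = $27,155.7648
Total = $27,155.7648 + $882 = $28,037.7648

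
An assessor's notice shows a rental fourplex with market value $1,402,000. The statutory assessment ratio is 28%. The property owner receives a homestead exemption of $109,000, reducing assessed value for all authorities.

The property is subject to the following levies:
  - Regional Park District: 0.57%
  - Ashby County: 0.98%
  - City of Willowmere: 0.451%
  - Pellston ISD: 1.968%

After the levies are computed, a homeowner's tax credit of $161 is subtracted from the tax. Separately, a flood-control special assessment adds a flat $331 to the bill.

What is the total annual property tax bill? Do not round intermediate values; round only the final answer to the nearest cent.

$11,424.50

Assessed value = $1,402,000 × 0.28 = $392,560
Taxable value = $392,560 − $109,000 = $283,560
Regional Park District: $283,560 × 0.0057 = $1,616.292
Ashby County: $283,560 × 0.0098 = $2,778.888
City of Willowmere: $283,560 × 0.00451 = $1,278.8556
Pellston ISD: $283,560 × 0.01968 = $5,580.4608
Levies subtotal = $11,254.4964
After credit = $11,254.4964 − $161 = $11,093.4964
Total = $11,093.4964 + $331 = $11,424.4964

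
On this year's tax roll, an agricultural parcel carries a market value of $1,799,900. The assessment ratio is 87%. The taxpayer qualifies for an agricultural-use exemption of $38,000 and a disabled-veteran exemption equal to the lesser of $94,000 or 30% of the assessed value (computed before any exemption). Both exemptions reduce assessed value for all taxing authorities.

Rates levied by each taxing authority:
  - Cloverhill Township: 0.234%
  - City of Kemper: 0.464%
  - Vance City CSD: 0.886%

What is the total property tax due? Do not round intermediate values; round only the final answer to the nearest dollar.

Assessed value = $1,799,900 × 0.87 = $1,565,913
Disabled-veteran exemption = min($94,000, 30% × $1,565,913) = min($94,000, $469,773.9) = $94,000 (dollar cap binds)
Taxable value = $1,565,913 − $38,000 − $94,000 = $1,433,913
Cloverhill Township: $1,433,913 × 0.00234 = $3,355.35642
City of Kemper: $1,433,913 × 0.00464 = $6,653.35632
Vance City CSD: $1,433,913 × 0.00886 = $12,704.46918
Total = $22,713.18192

$22,713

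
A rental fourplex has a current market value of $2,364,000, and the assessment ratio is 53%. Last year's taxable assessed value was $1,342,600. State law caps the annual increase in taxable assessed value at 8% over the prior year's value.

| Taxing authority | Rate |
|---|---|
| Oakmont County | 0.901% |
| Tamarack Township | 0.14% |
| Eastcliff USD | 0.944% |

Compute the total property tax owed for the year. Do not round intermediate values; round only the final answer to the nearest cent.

Uncapped assessed value = $2,364,000 × 0.53 = $1,252,920
Cap limit = $1,342,600 × 1.08 = $1,450,008
Taxable assessed value = min($1,252,920, $1,450,008) = $1,252,920 (cap does not bind)
Oakmont County: $1,252,920 × 0.00901 = $11,288.8092
Tamarack Township: $1,252,920 × 0.0014 = $1,754.088
Eastcliff USD: $1,252,920 × 0.00944 = $11,827.5648
Total = $24,870.462

$24,870.46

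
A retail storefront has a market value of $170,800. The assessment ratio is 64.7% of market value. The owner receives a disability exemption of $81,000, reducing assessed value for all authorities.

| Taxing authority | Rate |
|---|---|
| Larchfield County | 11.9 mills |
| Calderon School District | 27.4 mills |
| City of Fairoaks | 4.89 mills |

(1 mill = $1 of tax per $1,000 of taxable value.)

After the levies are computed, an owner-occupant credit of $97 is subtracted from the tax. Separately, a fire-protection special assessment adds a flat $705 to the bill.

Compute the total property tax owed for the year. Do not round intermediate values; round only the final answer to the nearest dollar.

$1,912

Assessed value = $170,800 × 0.647 = $110,507.6
Taxable value = $110,507.6 − $81,000 = $29,507.6
Larchfield County: $29,507.6 × 0.0119 = $351.14044
Calderon School District: $29,507.6 × 0.0274 = $808.50824
City of Fairoaks: $29,507.6 × 0.00489 = $144.292164
Levies subtotal = $1,303.940844
After credit = $1,303.940844 − $97 = $1,206.940844
Total = $1,206.940844 + $705 = $1,911.940844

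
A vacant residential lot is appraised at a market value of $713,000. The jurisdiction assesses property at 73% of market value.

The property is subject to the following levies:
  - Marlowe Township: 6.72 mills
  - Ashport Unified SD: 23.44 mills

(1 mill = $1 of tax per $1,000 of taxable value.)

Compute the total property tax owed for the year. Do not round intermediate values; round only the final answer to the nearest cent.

$15,697.98

Assessed value = $713,000 × 0.73 = $520,490
Marlowe Township: $520,490 × 0.00672 = $3,497.6928
Ashport Unified SD: $520,490 × 0.02344 = $12,200.2856
Total = $3,497.6928 + $12,200.2856 = $15,697.9784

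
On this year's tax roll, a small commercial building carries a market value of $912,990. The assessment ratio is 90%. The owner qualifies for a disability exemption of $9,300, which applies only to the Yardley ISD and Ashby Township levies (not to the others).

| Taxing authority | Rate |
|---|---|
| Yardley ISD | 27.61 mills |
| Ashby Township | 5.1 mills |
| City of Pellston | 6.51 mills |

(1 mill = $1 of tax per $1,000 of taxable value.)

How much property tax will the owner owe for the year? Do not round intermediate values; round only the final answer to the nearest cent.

$31,922.52

Assessed value = $912,990 × 0.9 = $821,691
Yardley ISD: ($821,691 − $9,300) × 0.02761 = $812,391 × 0.02761 = $22,430.11551
Ashby Township: ($821,691 − $9,300) × 0.0051 = $812,391 × 0.0051 = $4,143.1941
City of Pellston: $821,691 × 0.00651 = $5,349.20841
Total = $31,922.51802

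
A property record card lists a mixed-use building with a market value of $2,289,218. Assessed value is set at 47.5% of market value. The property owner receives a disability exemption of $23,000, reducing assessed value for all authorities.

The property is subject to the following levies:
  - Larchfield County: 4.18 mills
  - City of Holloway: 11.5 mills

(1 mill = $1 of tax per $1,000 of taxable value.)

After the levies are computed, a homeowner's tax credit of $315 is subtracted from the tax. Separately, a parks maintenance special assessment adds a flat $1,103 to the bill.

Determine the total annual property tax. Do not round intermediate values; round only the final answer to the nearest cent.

Assessed value = $2,289,218 × 0.475 = $1,087,378.55
Taxable value = $1,087,378.55 − $23,000 = $1,064,378.55
Larchfield County: $1,064,378.55 × 0.00418 = $4,449.102339
City of Holloway: $1,064,378.55 × 0.0115 = $12,240.353325
Levies subtotal = $16,689.455664
After credit = $16,689.455664 − $315 = $16,374.455664
Total = $16,374.455664 + $1,103 = $17,477.455664

$17,477.46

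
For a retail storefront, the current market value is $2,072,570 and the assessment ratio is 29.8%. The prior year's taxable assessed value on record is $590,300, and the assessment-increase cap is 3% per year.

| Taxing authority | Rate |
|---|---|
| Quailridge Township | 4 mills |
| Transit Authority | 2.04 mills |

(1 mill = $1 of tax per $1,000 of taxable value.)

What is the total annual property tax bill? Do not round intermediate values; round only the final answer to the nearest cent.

Uncapped assessed value = $2,072,570 × 0.298 = $617,625.86
Cap limit = $590,300 × 1.03 = $608,009
Taxable assessed value = min($617,625.86, $608,009) = $608,009 (cap binds)
Quailridge Township: $608,009 × 0.004 = $2,432.036
Transit Authority: $608,009 × 0.00204 = $1,240.33836
Total = $3,672.37436

$3,672.37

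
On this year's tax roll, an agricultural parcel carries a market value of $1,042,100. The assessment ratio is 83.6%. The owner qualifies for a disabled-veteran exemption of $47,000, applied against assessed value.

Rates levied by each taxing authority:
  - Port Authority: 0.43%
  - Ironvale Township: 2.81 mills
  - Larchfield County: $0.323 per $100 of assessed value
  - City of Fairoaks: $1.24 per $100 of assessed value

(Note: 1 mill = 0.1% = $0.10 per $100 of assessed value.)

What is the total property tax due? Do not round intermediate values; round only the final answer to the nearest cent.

Assessed value = $1,042,100 × 0.836 = $871,195.6
Taxable value = $871,195.6 − $47,000 = $824,195.6
Port Authority: $824,195.6 × 0.0043 = $3,544.04108
Ironvale Township: $824,195.6 × 0.00281 = $2,315.989636
Larchfield County: $824,195.6 × 0.00323 = $2,662.151788
City of Fairoaks: $824,195.6 × 0.0124 = $10,220.02544
Total = $18,742.207944

$18,742.21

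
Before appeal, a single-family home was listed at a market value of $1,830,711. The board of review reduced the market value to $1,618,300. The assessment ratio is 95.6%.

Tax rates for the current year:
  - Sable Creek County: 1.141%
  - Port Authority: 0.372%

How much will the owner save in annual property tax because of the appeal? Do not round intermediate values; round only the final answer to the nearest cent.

$3,072.37

Old assessed value = $1,830,711 × 0.956 = $1,750,159.716
New assessed value = $1,618,300 × 0.956 = $1,547,094.8
Combined rate = 0.01141 + 0.00372 = 0.01513
Old tax = $1,750,159.716 × 0.01513 = $26,479.91650308
New tax = $1,547,094.8 × 0.01513 = $23,407.544324
Reduction = $26,479.91650308 − $23,407.544324 = $3,072.37217908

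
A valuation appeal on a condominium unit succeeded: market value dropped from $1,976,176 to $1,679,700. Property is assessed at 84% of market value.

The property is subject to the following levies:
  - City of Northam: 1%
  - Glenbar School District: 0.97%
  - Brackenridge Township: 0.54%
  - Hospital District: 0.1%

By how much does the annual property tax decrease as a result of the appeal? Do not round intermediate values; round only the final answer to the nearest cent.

$6,499.94

Old assessed value = $1,976,176 × 0.84 = $1,659,987.84
New assessed value = $1,679,700 × 0.84 = $1,410,948
Combined rate = 0.01 + 0.0097 + 0.0054 + 0.001 = 0.0261
Old tax = $1,659,987.84 × 0.0261 = $43,325.682624
New tax = $1,410,948 × 0.0261 = $36,825.7428
Reduction = $43,325.682624 − $36,825.7428 = $6,499.939824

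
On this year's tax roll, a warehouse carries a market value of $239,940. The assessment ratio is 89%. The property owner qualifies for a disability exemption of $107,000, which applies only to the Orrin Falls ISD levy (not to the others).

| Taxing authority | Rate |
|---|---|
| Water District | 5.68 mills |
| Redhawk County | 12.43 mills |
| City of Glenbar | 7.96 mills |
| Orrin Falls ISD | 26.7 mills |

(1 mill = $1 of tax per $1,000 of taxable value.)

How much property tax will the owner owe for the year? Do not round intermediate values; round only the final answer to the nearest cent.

Assessed value = $239,940 × 0.89 = $213,546.6
Water District: $213,546.6 × 0.00568 = $1,212.944688
Redhawk County: $213,546.6 × 0.01243 = $2,654.384238
City of Glenbar: $213,546.6 × 0.00796 = $1,699.830936
Orrin Falls ISD: ($213,546.6 − $107,000) × 0.0267 = $106,546.6 × 0.0267 = $2,844.79422
Total = $8,411.954082

$8,411.95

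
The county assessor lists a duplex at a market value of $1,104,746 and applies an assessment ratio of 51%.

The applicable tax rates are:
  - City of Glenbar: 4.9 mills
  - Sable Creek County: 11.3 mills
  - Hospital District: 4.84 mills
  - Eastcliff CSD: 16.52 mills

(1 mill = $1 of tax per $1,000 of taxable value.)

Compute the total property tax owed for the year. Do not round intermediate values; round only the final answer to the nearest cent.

Assessed value = $1,104,746 × 0.51 = $563,420.46
City of Glenbar: $563,420.46 × 0.0049 = $2,760.760254
Sable Creek County: $563,420.46 × 0.0113 = $6,366.651198
Hospital District: $563,420.46 × 0.00484 = $2,726.9550264
Eastcliff CSD: $563,420.46 × 0.01652 = $9,307.7059992
Total = $2,760.760254 + $6,366.651198 + $2,726.9550264 + $9,307.7059992 = $21,162.0724776

$21,162.07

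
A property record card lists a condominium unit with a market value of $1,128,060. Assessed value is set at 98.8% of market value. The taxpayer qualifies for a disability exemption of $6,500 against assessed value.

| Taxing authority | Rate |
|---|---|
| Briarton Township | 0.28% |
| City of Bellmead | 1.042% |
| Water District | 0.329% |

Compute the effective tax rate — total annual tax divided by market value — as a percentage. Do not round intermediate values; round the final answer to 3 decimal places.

1.622%

Assessed value = $1,128,060 × 0.988 = $1,114,523.28
Taxable value = $1,114,523.28 − $6,500 = $1,108,023.28
Briarton Township: $1,108,023.28 × 0.0028 = $3,102.465184
City of Bellmead: $1,108,023.28 × 0.01042 = $11,545.6025776
Water District: $1,108,023.28 × 0.00329 = $3,645.3965912
Total tax = $18,293.4643528
Effective rate = $18,293.4643528 ÷ $1,128,060 = 1.622% of market value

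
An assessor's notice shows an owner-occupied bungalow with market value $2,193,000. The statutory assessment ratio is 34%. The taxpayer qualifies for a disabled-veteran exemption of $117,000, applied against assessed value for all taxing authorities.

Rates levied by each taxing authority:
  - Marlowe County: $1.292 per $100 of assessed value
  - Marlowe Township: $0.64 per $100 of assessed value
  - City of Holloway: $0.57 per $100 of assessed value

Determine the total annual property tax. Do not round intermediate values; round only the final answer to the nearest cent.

Assessed value = $2,193,000 × 0.34 = $745,620
Taxable value = $745,620 − $117,000 = $628,620
Marlowe County: $628,620 × 0.01292 = $8,121.7704
Marlowe Township: $628,620 × 0.0064 = $4,023.168
City of Holloway: $628,620 × 0.0057 = $3,583.134
Total = $8,121.7704 + $4,023.168 + $3,583.134 = $15,728.0724

$15,728.07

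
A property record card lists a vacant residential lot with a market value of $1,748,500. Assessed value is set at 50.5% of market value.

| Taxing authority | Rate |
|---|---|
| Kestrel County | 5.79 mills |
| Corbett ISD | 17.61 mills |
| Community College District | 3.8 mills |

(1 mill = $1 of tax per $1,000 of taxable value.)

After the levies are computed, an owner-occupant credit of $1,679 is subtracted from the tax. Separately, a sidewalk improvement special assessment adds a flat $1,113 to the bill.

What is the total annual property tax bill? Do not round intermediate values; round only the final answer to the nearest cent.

$23,451.40

Assessed value = $1,748,500 × 0.505 = $882,992.5
Kestrel County: $882,992.5 × 0.00579 = $5,112.526575
Corbett ISD: $882,992.5 × 0.01761 = $15,549.497925
Community College District: $882,992.5 × 0.0038 = $3,355.3715
Levies subtotal = $24,017.396
After credit = $24,017.396 − $1,679 = $22,338.396
Total = $22,338.396 + $1,113 = $23,451.396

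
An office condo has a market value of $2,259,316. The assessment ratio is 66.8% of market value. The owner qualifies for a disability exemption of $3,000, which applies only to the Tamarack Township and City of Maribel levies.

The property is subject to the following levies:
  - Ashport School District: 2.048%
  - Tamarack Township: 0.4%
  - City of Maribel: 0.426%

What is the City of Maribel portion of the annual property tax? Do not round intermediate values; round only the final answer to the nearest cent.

Assessed value = $2,259,316 × 0.668 = $1,509,223.088
City of Maribel taxable value = $1,509,223.088 − $3,000 = $1,506,223.088
City of Maribel levy = $1,506,223.088 × 0.00426 = $6,416.51035488

$6,416.51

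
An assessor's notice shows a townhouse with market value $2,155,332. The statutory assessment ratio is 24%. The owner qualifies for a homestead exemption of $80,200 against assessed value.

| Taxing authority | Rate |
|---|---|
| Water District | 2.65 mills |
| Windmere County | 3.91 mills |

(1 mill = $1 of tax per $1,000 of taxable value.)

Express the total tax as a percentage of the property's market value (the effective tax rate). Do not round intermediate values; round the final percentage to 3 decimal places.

Assessed value = $2,155,332 × 0.24 = $517,279.68
Taxable value = $517,279.68 − $80,200 = $437,079.68
Water District: $437,079.68 × 0.00265 = $1,158.261152
Windmere County: $437,079.68 × 0.00391 = $1,708.9815488
Total tax = $2,867.2427008
Effective rate = $2,867.2427008 ÷ $2,155,332 = 0.133% of market value

0.133%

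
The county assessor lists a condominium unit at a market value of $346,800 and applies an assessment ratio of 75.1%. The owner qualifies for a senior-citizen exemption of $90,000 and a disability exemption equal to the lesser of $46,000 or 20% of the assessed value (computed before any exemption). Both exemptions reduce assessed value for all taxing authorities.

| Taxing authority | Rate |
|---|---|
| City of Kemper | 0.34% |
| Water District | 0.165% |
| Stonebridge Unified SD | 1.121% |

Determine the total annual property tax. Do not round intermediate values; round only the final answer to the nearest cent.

$2,023.50

Assessed value = $346,800 × 0.751 = $260,446.8
Disability exemption = min($46,000, 20% × $260,446.8) = min($46,000, $52,089.36) = $46,000 (dollar cap binds)
Taxable value = $260,446.8 − $90,000 − $46,000 = $124,446.8
City of Kemper: $124,446.8 × 0.0034 = $423.11912
Water District: $124,446.8 × 0.00165 = $205.33722
Stonebridge Unified SD: $124,446.8 × 0.01121 = $1,395.048628
Total = $2,023.504968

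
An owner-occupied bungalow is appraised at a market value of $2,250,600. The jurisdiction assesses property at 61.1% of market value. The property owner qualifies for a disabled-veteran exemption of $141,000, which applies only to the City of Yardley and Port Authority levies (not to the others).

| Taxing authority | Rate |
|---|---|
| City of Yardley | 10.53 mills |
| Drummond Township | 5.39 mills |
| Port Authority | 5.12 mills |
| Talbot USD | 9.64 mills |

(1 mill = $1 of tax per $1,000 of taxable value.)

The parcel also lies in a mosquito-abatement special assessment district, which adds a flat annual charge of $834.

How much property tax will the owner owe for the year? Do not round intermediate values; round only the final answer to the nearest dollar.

$40,816

Assessed value = $2,250,600 × 0.611 = $1,375,116.6
City of Yardley: ($1,375,116.6 − $141,000) × 0.01053 = $1,234,116.6 × 0.01053 = $12,995.247798
Drummond Township: $1,375,116.6 × 0.00539 = $7,411.878474
Port Authority: ($1,375,116.6 − $141,000) × 0.00512 = $1,234,116.6 × 0.00512 = $6,318.676992
Talbot USD: $1,375,116.6 × 0.00964 = $13,256.124024
Levies subtotal = $39,981.927288
Total = $39,981.927288 + $834 = $40,815.927288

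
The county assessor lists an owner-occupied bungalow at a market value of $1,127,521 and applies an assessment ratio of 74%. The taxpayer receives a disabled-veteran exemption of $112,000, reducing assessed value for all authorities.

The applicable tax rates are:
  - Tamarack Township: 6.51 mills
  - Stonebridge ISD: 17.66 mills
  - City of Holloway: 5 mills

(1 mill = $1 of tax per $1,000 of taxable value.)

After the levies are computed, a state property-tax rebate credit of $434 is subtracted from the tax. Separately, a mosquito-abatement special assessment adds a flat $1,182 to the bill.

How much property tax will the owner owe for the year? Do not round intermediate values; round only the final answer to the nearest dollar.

Assessed value = $1,127,521 × 0.74 = $834,365.54
Taxable value = $834,365.54 − $112,000 = $722,365.54
Tamarack Township: $722,365.54 × 0.00651 = $4,702.5996654
Stonebridge ISD: $722,365.54 × 0.01766 = $12,756.9754364
City of Holloway: $722,365.54 × 0.005 = $3,611.8277
Levies subtotal = $21,071.4028018
After credit = $21,071.4028018 − $434 = $20,637.4028018
Total = $20,637.4028018 + $1,182 = $21,819.4028018

$21,819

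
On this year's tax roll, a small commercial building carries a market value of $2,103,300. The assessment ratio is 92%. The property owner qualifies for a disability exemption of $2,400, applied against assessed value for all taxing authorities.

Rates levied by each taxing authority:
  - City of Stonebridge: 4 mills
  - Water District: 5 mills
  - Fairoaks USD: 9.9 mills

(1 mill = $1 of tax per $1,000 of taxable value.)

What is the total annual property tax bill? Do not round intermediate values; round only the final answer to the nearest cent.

Assessed value = $2,103,300 × 0.92 = $1,935,036
Taxable value = $1,935,036 − $2,400 = $1,932,636
City of Stonebridge: $1,932,636 × 0.004 = $7,730.544
Water District: $1,932,636 × 0.005 = $9,663.18
Fairoaks USD: $1,932,636 × 0.0099 = $19,133.0964
Total = $7,730.544 + $9,663.18 + $19,133.0964 = $36,526.8204

$36,526.82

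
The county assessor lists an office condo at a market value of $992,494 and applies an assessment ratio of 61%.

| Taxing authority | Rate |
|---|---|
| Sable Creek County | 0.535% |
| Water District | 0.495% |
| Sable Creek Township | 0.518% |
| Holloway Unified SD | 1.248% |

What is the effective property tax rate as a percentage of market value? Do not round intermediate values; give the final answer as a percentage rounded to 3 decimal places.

Assessed value = $992,494 × 0.61 = $605,421.34
Sable Creek County: $605,421.34 × 0.00535 = $3,239.004169
Water District: $605,421.34 × 0.00495 = $2,996.835633
Sable Creek Township: $605,421.34 × 0.00518 = $3,136.0825412
Holloway Unified SD: $605,421.34 × 0.01248 = $7,555.6583232
Total tax = $16,927.5806664
Effective rate = $16,927.5806664 ÷ $992,494 = 1.706% of market value

1.706%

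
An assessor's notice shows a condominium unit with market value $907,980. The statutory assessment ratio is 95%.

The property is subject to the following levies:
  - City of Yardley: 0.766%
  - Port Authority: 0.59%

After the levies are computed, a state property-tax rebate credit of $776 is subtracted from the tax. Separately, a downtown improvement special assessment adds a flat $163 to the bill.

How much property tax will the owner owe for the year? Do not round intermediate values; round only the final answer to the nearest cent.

Assessed value = $907,980 × 0.95 = $862,581
City of Yardley: $862,581 × 0.00766 = $6,607.37046
Port Authority: $862,581 × 0.0059 = $5,089.2279
Levies subtotal = $11,696.59836
After credit = $11,696.59836 − $776 = $10,920.59836
Total = $10,920.59836 + $163 = $11,083.59836

$11,083.60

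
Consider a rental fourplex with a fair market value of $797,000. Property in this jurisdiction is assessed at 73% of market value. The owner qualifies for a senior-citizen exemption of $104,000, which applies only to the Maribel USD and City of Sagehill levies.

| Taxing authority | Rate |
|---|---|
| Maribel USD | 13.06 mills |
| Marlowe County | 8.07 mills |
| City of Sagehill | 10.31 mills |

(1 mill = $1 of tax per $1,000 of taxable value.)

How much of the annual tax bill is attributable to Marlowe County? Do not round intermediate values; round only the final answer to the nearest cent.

$4,695.21

Assessed value = $797,000 × 0.73 = $581,810
Marlowe County taxable value = $581,810 (exemption does not apply)
Marlowe County levy = $581,810 × 0.00807 = $4,695.2067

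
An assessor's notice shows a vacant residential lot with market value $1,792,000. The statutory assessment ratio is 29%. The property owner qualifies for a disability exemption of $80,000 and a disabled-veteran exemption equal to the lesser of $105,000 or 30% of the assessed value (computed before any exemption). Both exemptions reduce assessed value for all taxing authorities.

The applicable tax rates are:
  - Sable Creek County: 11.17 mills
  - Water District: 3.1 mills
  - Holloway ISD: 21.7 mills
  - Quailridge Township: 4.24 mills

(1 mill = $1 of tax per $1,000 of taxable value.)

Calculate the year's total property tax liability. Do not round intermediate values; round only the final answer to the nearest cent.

$13,457.48

Assessed value = $1,792,000 × 0.29 = $519,680
Disabled-veteran exemption = min($105,000, 30% × $519,680) = min($105,000, $155,904) = $105,000 (dollar cap binds)
Taxable value = $519,680 − $80,000 − $105,000 = $334,680
Sable Creek County: $334,680 × 0.01117 = $3,738.3756
Water District: $334,680 × 0.0031 = $1,037.508
Holloway ISD: $334,680 × 0.0217 = $7,262.556
Quailridge Township: $334,680 × 0.00424 = $1,419.0432
Total = $13,457.4828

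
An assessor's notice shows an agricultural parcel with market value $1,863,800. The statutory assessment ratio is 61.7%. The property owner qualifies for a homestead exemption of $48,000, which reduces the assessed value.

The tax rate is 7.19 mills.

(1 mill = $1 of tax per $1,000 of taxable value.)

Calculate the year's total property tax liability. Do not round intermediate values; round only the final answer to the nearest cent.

Assessed value = $1,863,800 × 0.617 = $1,149,964.6
Taxable value = $1,149,964.6 − $48,000 = $1,101,964.6
Tax = $1,101,964.6 × 0.00719 = $7,923.125474

$7,923.13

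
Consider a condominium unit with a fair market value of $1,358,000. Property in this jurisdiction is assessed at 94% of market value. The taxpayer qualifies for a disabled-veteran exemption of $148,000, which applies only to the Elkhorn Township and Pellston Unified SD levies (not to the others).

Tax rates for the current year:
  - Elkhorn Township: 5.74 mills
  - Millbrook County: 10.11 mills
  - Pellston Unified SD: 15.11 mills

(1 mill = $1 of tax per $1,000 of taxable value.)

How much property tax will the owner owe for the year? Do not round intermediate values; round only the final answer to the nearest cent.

Assessed value = $1,358,000 × 0.94 = $1,276,520
Elkhorn Township: ($1,276,520 − $148,000) × 0.00574 = $1,128,520 × 0.00574 = $6,477.7048
Millbrook County: $1,276,520 × 0.01011 = $12,905.6172
Pellston Unified SD: ($1,276,520 − $148,000) × 0.01511 = $1,128,520 × 0.01511 = $17,051.9372
Total = $36,435.2592

$36,435.26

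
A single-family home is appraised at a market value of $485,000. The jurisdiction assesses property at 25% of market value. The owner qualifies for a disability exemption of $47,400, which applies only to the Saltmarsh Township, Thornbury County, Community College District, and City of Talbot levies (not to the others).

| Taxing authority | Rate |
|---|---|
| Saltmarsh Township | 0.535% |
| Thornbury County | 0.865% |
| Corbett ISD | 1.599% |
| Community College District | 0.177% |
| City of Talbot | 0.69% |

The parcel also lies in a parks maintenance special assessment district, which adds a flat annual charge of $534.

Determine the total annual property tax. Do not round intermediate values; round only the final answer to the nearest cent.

Assessed value = $485,000 × 0.25 = $121,250
Saltmarsh Township: ($121,250 − $47,400) × 0.00535 = $73,850 × 0.00535 = $395.0975
Thornbury County: ($121,250 − $47,400) × 0.00865 = $73,850 × 0.00865 = $638.8025
Corbett ISD: $121,250 × 0.01599 = $1,938.7875
Community College District: ($121,250 − $47,400) × 0.00177 = $73,850 × 0.00177 = $130.7145
City of Talbot: ($121,250 − $47,400) × 0.0069 = $73,850 × 0.0069 = $509.565
Levies subtotal = $3,612.967
Total = $3,612.967 + $534 = $4,146.967

$4,146.97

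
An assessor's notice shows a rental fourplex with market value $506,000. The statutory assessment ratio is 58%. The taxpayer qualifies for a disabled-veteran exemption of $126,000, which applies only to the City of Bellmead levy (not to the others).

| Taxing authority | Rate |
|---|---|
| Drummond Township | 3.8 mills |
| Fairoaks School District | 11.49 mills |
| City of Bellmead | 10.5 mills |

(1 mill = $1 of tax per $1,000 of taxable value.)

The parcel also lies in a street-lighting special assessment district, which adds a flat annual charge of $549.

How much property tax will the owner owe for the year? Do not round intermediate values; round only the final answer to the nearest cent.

$6,794.85

Assessed value = $506,000 × 0.58 = $293,480
Drummond Township: $293,480 × 0.0038 = $1,115.224
Fairoaks School District: $293,480 × 0.01149 = $3,372.0852
City of Bellmead: ($293,480 − $126,000) × 0.0105 = $167,480 × 0.0105 = $1,758.54
Levies subtotal = $6,245.8492
Total = $6,245.8492 + $549 = $6,794.8492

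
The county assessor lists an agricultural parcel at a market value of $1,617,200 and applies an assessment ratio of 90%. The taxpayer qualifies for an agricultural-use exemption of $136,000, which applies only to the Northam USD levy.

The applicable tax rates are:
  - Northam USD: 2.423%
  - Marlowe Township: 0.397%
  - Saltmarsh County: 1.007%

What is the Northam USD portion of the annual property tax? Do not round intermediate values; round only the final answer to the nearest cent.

Assessed value = $1,617,200 × 0.9 = $1,455,480
Northam USD taxable value = $1,455,480 − $136,000 = $1,319,480
Northam USD levy = $1,319,480 × 0.02423 = $31,971.0004

$31,971.00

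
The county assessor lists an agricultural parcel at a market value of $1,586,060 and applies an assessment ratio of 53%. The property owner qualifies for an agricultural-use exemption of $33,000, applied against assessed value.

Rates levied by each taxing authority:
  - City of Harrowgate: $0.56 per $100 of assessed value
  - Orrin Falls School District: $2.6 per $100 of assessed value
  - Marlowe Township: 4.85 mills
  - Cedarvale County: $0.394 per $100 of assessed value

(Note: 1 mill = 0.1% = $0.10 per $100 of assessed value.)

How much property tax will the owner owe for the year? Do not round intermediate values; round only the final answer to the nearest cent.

$32,619.44

Assessed value = $1,586,060 × 0.53 = $840,611.8
Taxable value = $840,611.8 − $33,000 = $807,611.8
City of Harrowgate: $807,611.8 × 0.0056 = $4,522.62608
Orrin Falls School District: $807,611.8 × 0.026 = $20,997.9068
Marlowe Township: $807,611.8 × 0.00485 = $3,916.91723
Cedarvale County: $807,611.8 × 0.00394 = $3,181.990492
Total = $32,619.440602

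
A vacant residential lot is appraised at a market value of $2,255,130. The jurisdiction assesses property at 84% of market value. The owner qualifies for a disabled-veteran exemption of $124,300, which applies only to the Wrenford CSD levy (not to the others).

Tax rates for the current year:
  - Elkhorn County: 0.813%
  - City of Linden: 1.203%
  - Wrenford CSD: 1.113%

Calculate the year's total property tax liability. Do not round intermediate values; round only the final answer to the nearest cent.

$57,889.48

Assessed value = $2,255,130 × 0.84 = $1,894,309.2
Elkhorn County: $1,894,309.2 × 0.00813 = $15,400.733796
City of Linden: $1,894,309.2 × 0.01203 = $22,788.539676
Wrenford CSD: ($1,894,309.2 − $124,300) × 0.01113 = $1,770,009.2 × 0.01113 = $19,700.202396
Total = $57,889.475868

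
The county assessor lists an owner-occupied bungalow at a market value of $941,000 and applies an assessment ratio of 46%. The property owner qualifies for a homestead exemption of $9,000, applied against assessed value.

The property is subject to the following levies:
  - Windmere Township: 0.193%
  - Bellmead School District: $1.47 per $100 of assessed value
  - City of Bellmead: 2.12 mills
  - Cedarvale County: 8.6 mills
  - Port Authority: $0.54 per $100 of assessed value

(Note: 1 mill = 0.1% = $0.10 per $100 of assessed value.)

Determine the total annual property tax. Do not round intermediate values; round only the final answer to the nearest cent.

Assessed value = $941,000 × 0.46 = $432,860
Taxable value = $432,860 − $9,000 = $423,860
Windmere Township: $423,860 × 0.00193 = $818.0498
Bellmead School District: $423,860 × 0.0147 = $6,230.742
City of Bellmead: $423,860 × 0.00212 = $898.5832
Cedarvale County: $423,860 × 0.0086 = $3,645.196
Port Authority: $423,860 × 0.0054 = $2,288.844
Total = $13,881.415

$13,881.42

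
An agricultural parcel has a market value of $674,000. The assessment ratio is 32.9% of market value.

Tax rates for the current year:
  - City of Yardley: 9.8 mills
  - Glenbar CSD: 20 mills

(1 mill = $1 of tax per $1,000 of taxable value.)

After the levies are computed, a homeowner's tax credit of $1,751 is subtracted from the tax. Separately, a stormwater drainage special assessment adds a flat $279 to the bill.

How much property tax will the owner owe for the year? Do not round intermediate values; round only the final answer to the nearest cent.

$5,136.03

Assessed value = $674,000 × 0.329 = $221,746
City of Yardley: $221,746 × 0.0098 = $2,173.1108
Glenbar CSD: $221,746 × 0.02 = $4,434.92
Levies subtotal = $6,608.0308
After credit = $6,608.0308 − $1,751 = $4,857.0308
Total = $4,857.0308 + $279 = $5,136.0308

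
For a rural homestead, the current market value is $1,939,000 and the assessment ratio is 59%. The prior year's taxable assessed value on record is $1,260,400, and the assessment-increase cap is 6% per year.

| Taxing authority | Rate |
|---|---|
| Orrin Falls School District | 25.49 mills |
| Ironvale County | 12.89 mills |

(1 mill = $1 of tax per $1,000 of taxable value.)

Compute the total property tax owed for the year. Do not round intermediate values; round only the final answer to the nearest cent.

$43,907.10

Uncapped assessed value = $1,939,000 × 0.59 = $1,144,010
Cap limit = $1,260,400 × 1.06 = $1,336,024
Taxable assessed value = min($1,144,010, $1,336,024) = $1,144,010 (cap does not bind)
Orrin Falls School District: $1,144,010 × 0.02549 = $29,160.8149
Ironvale County: $1,144,010 × 0.01289 = $14,746.2889
Total = $43,907.1038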